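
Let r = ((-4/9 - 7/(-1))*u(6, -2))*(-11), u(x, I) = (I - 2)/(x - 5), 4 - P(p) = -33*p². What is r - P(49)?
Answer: -710537/9 ≈ -78949.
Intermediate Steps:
P(p) = 4 + 33*p² (P(p) = 4 - (-33)*p² = 4 + 33*p²)
u(x, I) = (-2 + I)/(-5 + x)
r = 2596/9 (r = ((-4/9 - 7/(-1))*((-2 - 2)/(-5 + 6)))*(-11) = ((-4*⅑ - 7*(-1))*(-4/1))*(-11) = ((-4/9 + 7)*(1*(-4)))*(-11) = ((59/9)*(-4))*(-11) = -236/9*(-11) = 2596/9 ≈ 288.44)
r - P(49) = 2596/9 - (4 + 33*49²) = 2596/9 - (4 + 33*2401) = 2596/9 - (4 + 79233) = 2596/9 - 1*79237 = 2596/9 - 79237 = -710537/9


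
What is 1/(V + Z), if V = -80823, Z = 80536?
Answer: -1/287 ≈ -0.0034843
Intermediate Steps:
1/(V + Z) = 1/(-80823 + 80536) = 1/(-287) = -1/287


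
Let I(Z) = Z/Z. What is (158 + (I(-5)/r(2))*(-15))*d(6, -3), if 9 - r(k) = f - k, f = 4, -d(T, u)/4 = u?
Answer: 13092/7 ≈ 1870.3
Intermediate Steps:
d(T, u) = -4*u
I(Z) = 1
r(k) = 5 + k (r(k) = 9 - (4 - k) = 9 + (-4 + k) = 5 + k)
(158 + (I(-5)/r(2))*(-15))*d(6, -3) = (158 + (1/(5 + 2))*(-15))*(-4*(-3)) = (158 + (1/7)*(-15))*12 = (158 + (1*(⅐))*(-15))*12 = (158 + (⅐)*(-15))*12 = (158 - 15/7)*12 = (1091/7)*12 = 13092/7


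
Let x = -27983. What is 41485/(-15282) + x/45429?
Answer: -770752757/231415326 ≈ -3.3306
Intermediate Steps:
41485/(-15282) + x/45429 = 41485/(-15282) - 27983/45429 = 41485*(-1/15282) - 27983*1/45429 = -41485/15282 - 27983/45429 = -770752757/231415326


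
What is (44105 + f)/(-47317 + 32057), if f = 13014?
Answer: -57119/15260 ≈ -3.7431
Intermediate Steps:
(44105 + f)/(-47317 + 32057) = (44105 + 13014)/(-47317 + 32057) = 57119/(-15260) = 57119*(-1/15260) = -57119/15260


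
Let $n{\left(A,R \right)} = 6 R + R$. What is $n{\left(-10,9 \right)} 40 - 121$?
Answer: $2399$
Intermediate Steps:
$n{\left(A,R \right)} = 7 R$
$n{\left(-10,9 \right)} 40 - 121 = 7 \cdot 9 \cdot 40 - 121 = 63 \cdot 40 - 121 = 2520 - 121 = 2399$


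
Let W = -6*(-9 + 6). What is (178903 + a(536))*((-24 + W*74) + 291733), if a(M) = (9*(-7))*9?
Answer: 52259759776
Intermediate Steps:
a(M) = -567 (a(M) = -63*9 = -567)
W = 18 (W = -6*(-3) = 18)
(178903 + a(536))*((-24 + W*74) + 291733) = (178903 - 567)*((-24 + 18*74) + 291733) = 178336*((-24 + 1332) + 291733) = 178336*(1308 + 291733) = 178336*293041 = 52259759776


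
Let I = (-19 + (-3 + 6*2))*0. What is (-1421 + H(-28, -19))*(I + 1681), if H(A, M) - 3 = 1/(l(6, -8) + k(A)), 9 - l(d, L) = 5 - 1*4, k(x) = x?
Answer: -47674841/20 ≈ -2.3837e+6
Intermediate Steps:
l(d, L) = 8 (l(d, L) = 9 - (5 - 1*4) = 9 - (5 - 4) = 9 - 1*1 = 9 - 1 = 8)
H(A, M) = 3 + 1/(8 + A)
I = 0 (I = (-19 + (-3 + 12))*0 = (-19 + 9)*0 = -10*0 = 0)
(-1421 + H(-28, -19))*(I + 1681) = (-1421 + (25 + 3*(-28))/(8 - 28))*(0 + 1681) = (-1421 + (25 - 84)/(-20))*1681 = (-1421 - 1/20*(-59))*1681 = (-1421 + 59/20)*1681 = -28361/20*1681 = -47674841/20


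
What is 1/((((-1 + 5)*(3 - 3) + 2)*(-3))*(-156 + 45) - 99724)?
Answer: -1/99058 ≈ -1.0095e-5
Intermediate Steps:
1/((((-1 + 5)*(3 - 3) + 2)*(-3))*(-156 + 45) - 99724) = 1/(((4*0 + 2)*(-3))*(-111) - 99724) = 1/(((0 + 2)*(-3))*(-111) - 99724) = 1/((2*(-3))*(-111) - 99724) = 1/(-6*(-111) - 99724) = 1/(666 - 99724) = 1/(-99058) = -1/99058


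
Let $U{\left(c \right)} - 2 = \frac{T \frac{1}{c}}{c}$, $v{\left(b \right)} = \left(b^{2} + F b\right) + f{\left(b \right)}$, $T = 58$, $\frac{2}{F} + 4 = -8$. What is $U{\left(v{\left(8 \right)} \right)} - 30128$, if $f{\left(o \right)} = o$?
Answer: $- \frac{676991211}{22472} \approx -30126.0$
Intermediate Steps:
$F = - \frac{1}{6}$ ($F = \frac{2}{-4 - 8} = \frac{2}{-12} = 2 \left(- \frac{1}{12}\right) = - \frac{1}{6} \approx -0.16667$)
$v{\left(b \right)} = b^{2} + \frac{5 b}{6}$ ($v{\left(b \right)} = \left(b^{2} - \frac{b}{6}\right) + b = b^{2} + \frac{5 b}{6}$)
$U{\left(c \right)} = 2 + \frac{58}{c^{2}}$ ($U{\left(c \right)} = 2 + \frac{58 \frac{1}{c}}{c} = 2 + \frac{58}{c^{2}}$)
$U{\left(v{\left(8 \right)} \right)} - 30128 = \left(2 + \frac{58}{\frac{16}{9} \left(5 + 6 \cdot 8\right)^{2}}\right) - 30128 = \left(2 + \frac{58}{\frac{16}{9} \left(5 + 48\right)^{2}}\right) - 30128 = \left(2 + \frac{58}{\frac{44944}{9}}\right) - 30128 = \left(2 + 58 \cdot \frac{9}{44944}\right) - 30128 = \left(2 + \frac{261}{22472}\right) - 30128 = \frac{45205}{22472} - 30128 = - \frac{676991211}{22472}$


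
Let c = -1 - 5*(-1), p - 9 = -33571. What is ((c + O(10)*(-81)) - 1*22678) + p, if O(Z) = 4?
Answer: -56560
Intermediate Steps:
p = -33562 (p = 9 - 33571 = -33562)
c = 4 (c = -1 + 5 = 4)
((c + O(10)*(-81)) - 1*22678) + p = ((4 + 4*(-81)) - 1*22678) - 33562 = ((4 - 324) - 22678) - 33562 = (-320 - 22678) - 33562 = -22998 - 33562 = -56560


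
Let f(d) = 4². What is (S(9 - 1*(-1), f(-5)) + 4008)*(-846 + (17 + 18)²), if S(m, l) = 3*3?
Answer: 1522443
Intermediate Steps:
f(d) = 16
S(m, l) = 9
(S(9 - 1*(-1), f(-5)) + 4008)*(-846 + (17 + 18)²) = (9 + 4008)*(-846 + (17 + 18)²) = 4017*(-846 + 35²) = 4017*(-846 + 1225) = 4017*379 = 1522443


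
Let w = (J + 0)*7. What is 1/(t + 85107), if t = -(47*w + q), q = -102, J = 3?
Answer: 1/84222 ≈ 1.1873e-5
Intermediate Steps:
w = 21 (w = (3 + 0)*7 = 3*7 = 21)
t = -885 (t = -(47*21 - 102) = -(987 - 102) = -1*885 = -885)
1/(t + 85107) = 1/(-885 + 85107) = 1/84222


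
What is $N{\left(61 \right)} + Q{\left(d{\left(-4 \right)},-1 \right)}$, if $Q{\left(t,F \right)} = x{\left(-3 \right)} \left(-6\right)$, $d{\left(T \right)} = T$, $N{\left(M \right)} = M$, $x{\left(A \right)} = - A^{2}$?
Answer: $115$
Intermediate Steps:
$Q{\left(t,F \right)} = 54$ ($Q{\left(t,F \right)} = - \left(-3\right)^{2} \left(-6\right) = \left(-1\right) 9 \left(-6\right) = \left(-9\right) \left(-6\right) = 54$)
$N{\left(61 \right)} + Q{\left(d{\left(-4 \right)},-1 \right)} = 61 + 54 = 115$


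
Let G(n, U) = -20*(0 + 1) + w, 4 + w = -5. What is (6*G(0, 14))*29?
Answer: -5046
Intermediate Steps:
w = -9 (w = -4 - 5 = -9)
G(n, U) = -29 (G(n, U) = -20*(0 + 1) - 9 = -20 - 9 = -29)
(6*G(0, 14))*29 = (6*(-29))*29 = -174*29 = -5046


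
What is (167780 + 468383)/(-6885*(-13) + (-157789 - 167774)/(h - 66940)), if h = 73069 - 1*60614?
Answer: 34661341055/4877005488 ≈ 7.1071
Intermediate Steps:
h = 12455 (h = 73069 - 60614 = 12455)
(167780 + 468383)/(-6885*(-13) + (-157789 - 167774)/(h - 66940)) = (167780 + 468383)/(-6885*(-13) + (-157789 - 167774)/(12455 - 66940)) = 636163/(89505 - 325563/(-54485)) = 636163/(89505 - 325563*(-1/54485)) = 636163/(89505 + 325563/54485) = 636163/(4877005488/54485) = 636163*(54485/4877005488) = 34661341055/4877005488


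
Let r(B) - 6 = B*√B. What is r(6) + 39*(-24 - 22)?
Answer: -1788 + 6*√6 ≈ -1773.3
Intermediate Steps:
r(B) = 6 + B^(3/2) (r(B) = 6 + B*√B = 6 + B^(3/2))
r(6) + 39*(-24 - 22) = (6 + 6^(3/2)) + 39*(-24 - 22) = (6 + 6*√6) + 39*(-46) = (6 + 6*√6) - 1794 = -1788 + 6*√6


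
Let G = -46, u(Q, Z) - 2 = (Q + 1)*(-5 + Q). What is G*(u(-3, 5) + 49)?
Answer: -3082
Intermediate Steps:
u(Q, Z) = 2 + (1 + Q)*(-5 + Q) (u(Q, Z) = 2 + (Q + 1)*(-5 + Q) = 2 + (1 + Q)*(-5 + Q))
G*(u(-3, 5) + 49) = -46*((-3 + (-3)**2 - 4*(-3)) + 49) = -46*((-3 + 9 + 12) + 49) = -46*(18 + 49) = -46*67 = -3082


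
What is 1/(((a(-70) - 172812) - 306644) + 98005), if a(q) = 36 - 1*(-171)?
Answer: -1/381244 ≈ -2.6230e-6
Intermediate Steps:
a(q) = 207 (a(q) = 36 + 171 = 207)
1/(((a(-70) - 172812) - 306644) + 98005) = 1/(((207 - 172812) - 306644) + 98005) = 1/((-172605 - 306644) + 98005) = 1/(-479249 + 98005) = 1/(-381244) = -1/381244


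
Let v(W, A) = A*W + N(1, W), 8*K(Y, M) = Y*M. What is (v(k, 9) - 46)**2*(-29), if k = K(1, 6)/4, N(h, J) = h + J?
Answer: -3451725/64 ≈ -53933.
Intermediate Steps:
K(Y, M) = M*Y/8 (K(Y, M) = (Y*M)/8 = (M*Y)/8 = M*Y/8)
N(h, J) = J + h
k = 3/16 (k = ((1/8)*6*1)/4 = (3/4)*(1/4) = 3/16 ≈ 0.18750)
v(W, A) = 1 + W + A*W (v(W, A) = A*W + (W + 1) = A*W + (1 + W) = 1 + W + A*W)
(v(k, 9) - 46)**2*(-29) = ((1 + 3/16 + 9*(3/16)) - 46)**2*(-29) = ((1 + 3/16 + 27/16) - 46)**2*(-29) = (23/8 - 46)**2*(-29) = (-345/8)**2*(-29) = (119025/64)*(-29) = -3451725/64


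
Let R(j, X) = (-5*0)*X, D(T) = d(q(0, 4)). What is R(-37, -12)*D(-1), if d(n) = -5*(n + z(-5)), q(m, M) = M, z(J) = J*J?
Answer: 0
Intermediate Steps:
z(J) = J²
d(n) = -125 - 5*n (d(n) = -5*(n + (-5)²) = -5*(n + 25) = -5*(25 + n) = -125 - 5*n)
D(T) = -145 (D(T) = -125 - 5*4 = -125 - 20 = -145)
R(j, X) = 0 (R(j, X) = 0*X = 0)
R(-37, -12)*D(-1) = 0*(-145) = 0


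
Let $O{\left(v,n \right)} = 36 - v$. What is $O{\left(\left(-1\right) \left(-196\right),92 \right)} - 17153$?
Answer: $-17313$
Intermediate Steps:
$O{\left(\left(-1\right) \left(-196\right),92 \right)} - 17153 = \left(36 - \left(-1\right) \left(-196\right)\right) - 17153 = \left(36 - 196\right) - 17153 = -160 - 17153 = -17313$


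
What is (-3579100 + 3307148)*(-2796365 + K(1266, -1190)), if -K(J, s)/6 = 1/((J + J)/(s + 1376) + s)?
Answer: 2311089764349464/3039 ≈ 7.6048e+11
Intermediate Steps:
K(J, s) = -6/(s + 2*J/(1376 + s)) (K(J, s) = -6/((J + J)/(s + 1376) + s) = -6/((2*J)/(1376 + s) + s) = -6/(2*J/(1376 + s) + s) = -6/(s + 2*J/(1376 + s)))
(-3579100 + 3307148)*(-2796365 + K(1266, -1190)) = (-3579100 + 3307148)*(-2796365 + 6*(-1376 - 1*(-1190))/((-1190)**2 + 2*1266 + 1376*(-1190))) = -271952*(-2796365 + 6*(-1376 + 1190)/(1416100 + 2532 - 1637440)) = -271952*(-2796365 + 6*(-186)/(-218808)) = -271952*(-2796365 + 6*(-1/218808)*(-186)) = -271952*(-2796365 + 31/6078) = -271952*(-16996306439/6078) = 2311089764349464/3039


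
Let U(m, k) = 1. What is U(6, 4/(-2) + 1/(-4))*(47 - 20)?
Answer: 27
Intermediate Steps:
U(6, 4/(-2) + 1/(-4))*(47 - 20) = 1*(47 - 20) = 1*27 = 27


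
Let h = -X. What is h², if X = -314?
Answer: 98596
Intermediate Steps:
h = 314 (h = -1*(-314) = 314)
h² = 314² = 98596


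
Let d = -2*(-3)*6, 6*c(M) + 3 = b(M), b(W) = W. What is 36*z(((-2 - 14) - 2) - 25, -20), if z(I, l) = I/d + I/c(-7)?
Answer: 4429/5 ≈ 885.80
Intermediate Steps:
c(M) = -½ + M/6
d = 36 (d = 6*6 = 36)
z(I, l) = -103*I/180 (z(I, l) = I/36 + I/(-½ + (⅙)*(-7)) = I*(1/36) + I/(-½ - 7/6) = I/36 + I/(-5/3) = I/36 + I*(-⅗) = I/36 - 3*I/5 = -103*I/180)
36*z(((-2 - 14) - 2) - 25, -20) = 36*(-103*(((-2 - 14) - 2) - 25)/180) = 36*(-103*((-16 - 2) - 25)/180) = 36*(-103*(-18 - 25)/180) = 36*(-103/180*(-43)) = 36*(4429/180) = 4429/5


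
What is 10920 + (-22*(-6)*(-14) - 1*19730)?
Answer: -10658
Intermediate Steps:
10920 + (-22*(-6)*(-14) - 1*19730) = 10920 + (132*(-14) - 19730) = 10920 + (-1848 - 19730) = 10920 - 21578 = -10658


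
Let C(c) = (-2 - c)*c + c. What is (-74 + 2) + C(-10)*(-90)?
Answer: 8028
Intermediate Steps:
C(c) = c + c*(-2 - c) (C(c) = c*(-2 - c) + c = c + c*(-2 - c))
(-74 + 2) + C(-10)*(-90) = (-74 + 2) - 1*(-10)*(1 - 10)*(-90) = -72 - 1*(-10)*(-9)*(-90) = -72 - 90*(-90) = -72 + 8100 = 8028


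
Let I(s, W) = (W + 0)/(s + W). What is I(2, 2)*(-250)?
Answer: -125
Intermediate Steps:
I(s, W) = W/(W + s)
I(2, 2)*(-250) = (2/(2 + 2))*(-250) = (2/4)*(-250) = (2*(¼))*(-250) = (½)*(-250) = -125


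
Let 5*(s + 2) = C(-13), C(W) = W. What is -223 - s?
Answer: -1092/5 ≈ -218.40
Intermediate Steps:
s = -23/5 (s = -2 + (1/5)*(-13) = -2 - 13/5 = -23/5 ≈ -4.6000)
-223 - s = -223 - 1*(-23/5) = -223 + 23/5 = -1092/5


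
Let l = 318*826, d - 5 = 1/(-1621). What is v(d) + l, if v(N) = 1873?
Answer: 264541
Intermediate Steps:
d = 8104/1621 (d = 5 + 1/(-1621) = 5 - 1/1621 = 8104/1621 ≈ 4.9994)
l = 262668
v(d) + l = 1873 + 262668 = 264541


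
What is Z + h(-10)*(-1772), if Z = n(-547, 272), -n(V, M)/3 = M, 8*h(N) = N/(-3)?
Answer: -4663/3 ≈ -1554.3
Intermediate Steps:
h(N) = -N/24 (h(N) = (N/(-3))/8 = (N*(-⅓))/8 = (-N/3)/8 = -N/24)
n(V, M) = -3*M
Z = -816 (Z = -3*272 = -816)
Z + h(-10)*(-1772) = -816 - 1/24*(-10)*(-1772) = -816 + (5/12)*(-1772) = -816 - 2215/3 = -4663/3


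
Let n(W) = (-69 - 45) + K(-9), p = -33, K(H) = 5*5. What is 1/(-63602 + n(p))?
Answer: -1/63691 ≈ -1.5701e-5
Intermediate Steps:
K(H) = 25
n(W) = -89 (n(W) = (-69 - 45) + 25 = -114 + 25 = -89)
1/(-63602 + n(p)) = 1/(-63602 - 89) = 1/(-63691) = -1/63691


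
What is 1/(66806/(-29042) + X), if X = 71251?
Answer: 14521/1034602368 ≈ 1.4035e-5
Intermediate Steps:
1/(66806/(-29042) + X) = 1/(66806/(-29042) + 71251) = 1/(66806*(-1/29042) + 71251) = 1/(-33403/14521 + 71251) = 1/(1034602368/14521) = 14521/1034602368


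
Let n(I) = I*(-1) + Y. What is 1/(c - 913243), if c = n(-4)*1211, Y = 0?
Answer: -1/908399 ≈ -1.1008e-6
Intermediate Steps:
n(I) = -I (n(I) = I*(-1) + 0 = -I + 0 = -I)
c = 4844 (c = -1*(-4)*1211 = 4*1211 = 4844)
1/(c - 913243) = 1/(4844 - 913243) = 1/(-908399) = -1/908399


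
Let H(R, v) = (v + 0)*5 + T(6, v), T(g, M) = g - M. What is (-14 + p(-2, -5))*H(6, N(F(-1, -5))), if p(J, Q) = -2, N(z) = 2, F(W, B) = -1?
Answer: -224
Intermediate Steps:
H(R, v) = 6 + 4*v (H(R, v) = (v + 0)*5 + (6 - v) = v*5 + (6 - v) = 5*v + (6 - v) = 6 + 4*v)
(-14 + p(-2, -5))*H(6, N(F(-1, -5))) = (-14 - 2)*(6 + 4*2) = -16*(6 + 8) = -16*14 = -224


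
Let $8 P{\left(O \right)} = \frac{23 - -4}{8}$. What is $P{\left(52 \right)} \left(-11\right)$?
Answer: $- \frac{297}{64} \approx -4.6406$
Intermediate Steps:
$P{\left(O \right)} = \frac{27}{64}$ ($P{\left(O \right)} = \frac{\left(23 - -4\right) \frac{1}{8}}{8} = \frac{\left(23 + 4\right) \frac{1}{8}}{8} = \frac{27 \cdot \frac{1}{8}}{8} = \frac{1}{8} \cdot \frac{27}{8} = \frac{27}{64}$)
$P{\left(52 \right)} \left(-11\right) = \frac{27}{64} \left(-11\right) = - \frac{297}{64}$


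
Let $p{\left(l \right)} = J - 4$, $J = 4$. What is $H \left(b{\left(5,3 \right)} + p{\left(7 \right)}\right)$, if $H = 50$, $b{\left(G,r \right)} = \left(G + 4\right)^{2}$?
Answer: $4050$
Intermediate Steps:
$b{\left(G,r \right)} = \left(4 + G\right)^{2}$
$p{\left(l \right)} = 0$ ($p{\left(l \right)} = 4 - 4 = 0$)
$H \left(b{\left(5,3 \right)} + p{\left(7 \right)}\right) = 50 \left(\left(4 + 5\right)^{2} + 0\right) = 50 \left(9^{2} + 0\right) = 50 \left(81 + 0\right) = 50 \cdot 81 = 4050$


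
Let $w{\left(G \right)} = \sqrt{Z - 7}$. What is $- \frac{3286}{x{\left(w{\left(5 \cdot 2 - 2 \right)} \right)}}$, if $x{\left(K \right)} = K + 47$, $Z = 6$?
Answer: $- \frac{77221}{1105} + \frac{1643 i}{1105} \approx -69.883 + 1.4869 i$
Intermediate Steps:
$w{\left(G \right)} = i$ ($w{\left(G \right)} = \sqrt{6 - 7} = \sqrt{-1} = i$)
$x{\left(K \right)} = 47 + K$
$- \frac{3286}{x{\left(w{\left(5 \cdot 2 - 2 \right)} \right)}} = - \frac{3286}{47 + i} = - 3286 \frac{47 - i}{2210} = - \frac{1643 \left(47 - i\right)}{1105}$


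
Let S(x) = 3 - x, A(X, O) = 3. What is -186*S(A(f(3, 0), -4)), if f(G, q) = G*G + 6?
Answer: 0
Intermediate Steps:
f(G, q) = 6 + G² (f(G, q) = G² + 6 = 6 + G²)
-186*S(A(f(3, 0), -4)) = -186*(3 - 1*3) = -186*(3 - 3) = -186*0 = 0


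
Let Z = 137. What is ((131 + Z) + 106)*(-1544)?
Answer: -577456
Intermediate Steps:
((131 + Z) + 106)*(-1544) = ((131 + 137) + 106)*(-1544) = (268 + 106)*(-1544) = 374*(-1544) = -577456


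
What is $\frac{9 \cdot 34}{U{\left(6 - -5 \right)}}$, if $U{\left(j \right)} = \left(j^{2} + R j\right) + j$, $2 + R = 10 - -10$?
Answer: $\frac{51}{55} \approx 0.92727$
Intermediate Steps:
$R = 18$ ($R = -2 + \left(10 - -10\right) = -2 + \left(10 + 10\right) = -2 + 20 = 18$)
$U{\left(j \right)} = j^{2} + 19 j$ ($U{\left(j \right)} = \left(j^{2} + 18 j\right) + j = j^{2} + 19 j$)
$\frac{9 \cdot 34}{U{\left(6 - -5 \right)}} = \frac{9 \cdot 34}{\left(6 - -5\right) \left(19 + \left(6 - -5\right)\right)} = \frac{306}{\left(6 + 5\right) \left(19 + \left(6 + 5\right)\right)} = \frac{306}{11 \left(19 + 11\right)} = \frac{306}{11 \cdot 30} = \frac{306}{330} = 306 \cdot \frac{1}{330} = \frac{51}{55}$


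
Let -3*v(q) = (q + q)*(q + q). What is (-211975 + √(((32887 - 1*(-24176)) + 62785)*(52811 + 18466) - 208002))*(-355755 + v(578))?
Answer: 509503321975/3 - 2403601*√8542197894/3 ≈ 9.5784e+10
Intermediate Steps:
v(q) = -4*q²/3 (v(q) = -(q + q)*(q + q)/3 = -2*q*2*q/3 = -4*q²/3)
(-211975 + √(((32887 - 1*(-24176)) + 62785)*(52811 + 18466) - 208002))*(-355755 + v(578)) = (-211975 + √(((32887 - 1*(-24176)) + 62785)*(52811 + 18466) - 208002))*(-355755 - 4/3*578²) = (-211975 + √(((32887 + 24176) + 62785)*71277 - 208002))*(-355755 - 4/3*334084) = (-211975 + √((57063 + 62785)*71277 - 208002))*(-355755 - 1336336/3) = (-211975 + √(119848*71277 - 208002))*(-2403601/3) = (-211975 + √(8542405896 - 208002))*(-2403601/3) = (-211975 + √8542197894)*(-2403601/3) = 509503321975/3 - 2403601*√8542197894/3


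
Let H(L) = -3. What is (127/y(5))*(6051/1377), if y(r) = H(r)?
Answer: -256159/1377 ≈ -186.03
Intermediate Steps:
y(r) = -3
(127/y(5))*(6051/1377) = (127/(-3))*(6051/1377) = (127*(-1/3))*(6051*(1/1377)) = -127/3*2017/459 = -256159/1377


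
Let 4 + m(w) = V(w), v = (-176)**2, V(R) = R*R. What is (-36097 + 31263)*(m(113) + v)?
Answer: -211443994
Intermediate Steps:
V(R) = R**2
v = 30976
m(w) = -4 + w**2
(-36097 + 31263)*(m(113) + v) = (-36097 + 31263)*((-4 + 113**2) + 30976) = -4834*((-4 + 12769) + 30976) = -4834*(12765 + 30976) = -4834*43741 = -211443994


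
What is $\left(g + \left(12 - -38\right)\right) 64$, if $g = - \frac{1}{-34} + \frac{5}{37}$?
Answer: $\frac{2019424}{629} \approx 3210.5$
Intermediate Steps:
$g = \frac{207}{1258}$ ($g = \left(-1\right) \left(- \frac{1}{34}\right) + 5 \cdot \frac{1}{37} = \frac{1}{34} + \frac{5}{37} = \frac{207}{1258} \approx 0.16455$)
$\left(g + \left(12 - -38\right)\right) 64 = \left(\frac{207}{1258} + \left(12 - -38\right)\right) 64 = \left(\frac{207}{1258} + \left(12 + 38\right)\right) 64 = \left(\frac{207}{1258} + 50\right) 64 = \frac{63107}{1258} \cdot 64 = \frac{2019424}{629}$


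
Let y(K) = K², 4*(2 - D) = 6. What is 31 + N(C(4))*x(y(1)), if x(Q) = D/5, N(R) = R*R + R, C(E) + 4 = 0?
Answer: 161/5 ≈ 32.200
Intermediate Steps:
D = ½ (D = 2 - ¼*6 = 2 - 3/2 = ½ ≈ 0.50000)
C(E) = -4 (C(E) = -4 + 0 = -4)
N(R) = R + R² (N(R) = R² + R = R + R²)
x(Q) = ⅒ (x(Q) = (½)/5 = (½)*(⅕) = ⅒)
31 + N(C(4))*x(y(1)) = 31 - 4*(1 - 4)*(⅒) = 31 - 4*(-3)*(⅒) = 31 + 12*(⅒) = 31 + 6/5 = 161/5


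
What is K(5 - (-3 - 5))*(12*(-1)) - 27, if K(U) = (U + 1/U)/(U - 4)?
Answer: -1733/39 ≈ -44.436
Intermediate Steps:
K(U) = (U + 1/U)/(-4 + U)
K(5 - (-3 - 5))*(12*(-1)) - 27 = ((1 + (5 - (-3 - 5))²)/((5 - (-3 - 5))*(-4 + (5 - (-3 - 5)))))*(12*(-1)) - 27 = ((1 + (5 - 1*(-8))²)/((5 - 1*(-8))*(-4 + (5 - 1*(-8)))))*(-12) - 27 = ((1 + (5 + 8)²)/((5 + 8)*(-4 + (5 + 8))))*(-12) - 27 = ((1 + 13²)/(13*(-4 + 13)))*(-12) - 27 = ((1/13)*(1 + 169)/9)*(-12) - 27 = ((1/13)*(⅑)*170)*(-12) - 27 = (170/117)*(-12) - 27 = -680/39 - 27 = -1733/39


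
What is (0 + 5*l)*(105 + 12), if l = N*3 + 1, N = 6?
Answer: 11115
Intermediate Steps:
l = 19 (l = 6*3 + 1 = 18 + 1 = 19)
(0 + 5*l)*(105 + 12) = (0 + 5*19)*(105 + 12) = (0 + 95)*117 = 95*117 = 11115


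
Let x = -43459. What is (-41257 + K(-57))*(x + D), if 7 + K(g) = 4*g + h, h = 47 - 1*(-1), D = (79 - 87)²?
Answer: 1798462380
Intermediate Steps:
D = 64 (D = (-8)² = 64)
h = 48 (h = 47 + 1 = 48)
K(g) = 41 + 4*g (K(g) = -7 + (4*g + 48) = -7 + (48 + 4*g) = 41 + 4*g)
(-41257 + K(-57))*(x + D) = (-41257 + (41 + 4*(-57)))*(-43459 + 64) = (-41257 + (41 - 228))*(-43395) = (-41257 - 187)*(-43395) = -41444*(-43395) = 1798462380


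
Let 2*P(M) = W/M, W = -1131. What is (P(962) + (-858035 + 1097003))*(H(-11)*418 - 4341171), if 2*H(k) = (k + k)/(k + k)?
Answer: -76763785702137/74 ≈ -1.0373e+12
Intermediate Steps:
H(k) = ½ (H(k) = ((k + k)/(k + k))/2 = ((2*k)/((2*k)))/2 = ((2*k)*(1/(2*k)))/2 = (½)*1 = ½)
P(M) = -1131/(2*M) (P(M) = (-1131/M)/2 = -1131/(2*M))
(P(962) + (-858035 + 1097003))*(H(-11)*418 - 4341171) = (-1131/2/962 + (-858035 + 1097003))*((½)*418 - 4341171) = (-1131/2*1/962 + 238968)*(209 - 4341171) = (-87/148 + 238968)*(-4340962) = (35367177/148)*(-4340962) = -76763785702137/74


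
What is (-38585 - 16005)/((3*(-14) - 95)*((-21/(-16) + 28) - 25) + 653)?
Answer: -174688/199 ≈ -877.83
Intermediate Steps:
(-38585 - 16005)/((3*(-14) - 95)*((-21/(-16) + 28) - 25) + 653) = -54590/((-42 - 95)*((-21*(-1/16) + 28) - 25) + 653) = -54590/(-137*((21/16 + 28) - 25) + 653) = -54590/(-137*(469/16 - 25) + 653) = -54590/(-137*69/16 + 653) = -54590/(-9453/16 + 653) = -54590/995/16 = -54590*16/995 = -174688/199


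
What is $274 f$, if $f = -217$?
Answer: $-59458$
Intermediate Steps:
$274 f = 274 \left(-217\right) = -59458$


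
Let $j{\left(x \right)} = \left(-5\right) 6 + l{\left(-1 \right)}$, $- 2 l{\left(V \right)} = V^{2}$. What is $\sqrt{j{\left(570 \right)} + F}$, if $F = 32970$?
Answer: $\frac{\sqrt{131758}}{2} \approx 181.49$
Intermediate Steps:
$l{\left(V \right)} = - \frac{V^{2}}{2}$
$j{\left(x \right)} = - \frac{61}{2}$ ($j{\left(x \right)} = \left(-5\right) 6 - \frac{\left(-1\right)^{2}}{2} = -30 - \frac{1}{2} = - \frac{61}{2}$)
$\sqrt{j{\left(570 \right)} + F} = \sqrt{- \frac{61}{2} + 32970} = \sqrt{\frac{65879}{2}} = \frac{\sqrt{131758}}{2}$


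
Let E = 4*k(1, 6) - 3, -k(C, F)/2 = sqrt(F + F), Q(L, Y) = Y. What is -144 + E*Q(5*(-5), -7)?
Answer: -123 + 112*sqrt(3) ≈ 70.990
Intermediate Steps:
k(C, F) = -2*sqrt(2)*sqrt(F) (k(C, F) = -2*sqrt(F + F) = -2*sqrt(2)*sqrt(F))
E = -3 - 16*sqrt(3) (E = 4*(-2*sqrt(2)*sqrt(6)) - 3 = 4*(-4*sqrt(3)) - 3 = -16*sqrt(3) - 3 = -3 - 16*sqrt(3) ≈ -30.713)
-144 + E*Q(5*(-5), -7) = -144 + (-3 - 16*sqrt(3))*(-7) = -144 + (21 + 112*sqrt(3)) = -123 + 112*sqrt(3)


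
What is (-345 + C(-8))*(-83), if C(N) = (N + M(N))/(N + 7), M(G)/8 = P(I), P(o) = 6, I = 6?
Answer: 31955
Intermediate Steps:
M(G) = 48 (M(G) = 8*6 = 48)
C(N) = (48 + N)/(7 + N) (C(N) = (N + 48)/(N + 7) = (48 + N)/(7 + N))
(-345 + C(-8))*(-83) = (-345 + (48 - 8)/(7 - 8))*(-83) = (-345 + 40/(-1))*(-83) = (-345 - 1*40)*(-83) = (-345 - 40)*(-83) = -385*(-83) = 31955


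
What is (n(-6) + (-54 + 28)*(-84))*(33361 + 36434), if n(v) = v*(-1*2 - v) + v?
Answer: 150338430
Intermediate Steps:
n(v) = v + v*(-2 - v) (n(v) = v*(-2 - v) + v = v + v*(-2 - v))
(n(-6) + (-54 + 28)*(-84))*(33361 + 36434) = (-1*(-6)*(1 - 6) + (-54 + 28)*(-84))*(33361 + 36434) = (-1*(-6)*(-5) - 26*(-84))*69795 = (-30 + 2184)*69795 = 2154*69795 = 150338430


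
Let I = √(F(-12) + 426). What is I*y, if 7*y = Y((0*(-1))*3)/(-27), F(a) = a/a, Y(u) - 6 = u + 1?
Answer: -√427/27 ≈ -0.76533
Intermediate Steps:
Y(u) = 7 + u (Y(u) = 6 + (u + 1) = 6 + (1 + u) = 7 + u)
F(a) = 1
y = -1/27 (y = ((7 + (0*(-1))*3)/(-27))/7 = ((7 + 0*3)*(-1/27))/7 = ((7 + 0)*(-1/27))/7 = (7*(-1/27))/7 = (⅐)*(-7/27) = -1/27 ≈ -0.037037)
I = √427 (I = √(1 + 426) = √427 ≈ 20.664)
I*y = √427*(-1/27) = -√427/27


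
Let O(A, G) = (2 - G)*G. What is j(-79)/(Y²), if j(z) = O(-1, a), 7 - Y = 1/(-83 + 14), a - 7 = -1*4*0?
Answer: -166635/234256 ≈ -0.71134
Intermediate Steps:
a = 7 (a = 7 - 1*4*0 = 7 - 4*0 = 7 + 0 = 7)
Y = 484/69 (Y = 7 - 1/(-83 + 14) = 7 - 1/(-69) = 7 - 1*(-1/69) = 7 + 1/69 = 484/69 ≈ 7.0145)
O(A, G) = G*(2 - G)
j(z) = -35 (j(z) = 7*(2 - 1*7) = 7*(2 - 7) = 7*(-5) = -35)
j(-79)/(Y²) = -35/((484/69)²) = -35/234256/4761 = -35*4761/234256 = -166635/234256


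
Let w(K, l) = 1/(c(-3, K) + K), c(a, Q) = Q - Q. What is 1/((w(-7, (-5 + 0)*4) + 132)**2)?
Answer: 49/851929 ≈ 5.7517e-5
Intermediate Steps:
c(a, Q) = 0
w(K, l) = 1/K (w(K, l) = 1/(0 + K) = 1/K)
1/((w(-7, (-5 + 0)*4) + 132)**2) = 1/((1/(-7) + 132)**2) = 1/((-1/7 + 132)**2) = 1/((923/7)**2) = 1/(851929/49) = 49/851929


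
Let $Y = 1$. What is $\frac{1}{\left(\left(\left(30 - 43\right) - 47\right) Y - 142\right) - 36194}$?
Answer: $- \frac{1}{36396} \approx -2.7476 \cdot 10^{-5}$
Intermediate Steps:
$\frac{1}{\left(\left(\left(30 - 43\right) - 47\right) Y - 142\right) - 36194} = \frac{1}{\left(\left(\left(30 - 43\right) - 47\right) 1 - 142\right) - 36194} = \frac{1}{\left(\left(-13 - 47\right) 1 - 142\right) - 36194} = \frac{1}{\left(\left(-60\right) 1 - 142\right) - 36194} = \frac{1}{\left(-60 - 142\right) - 36194} = \frac{1}{-202 - 36194} = \frac{1}{-36396} = - \frac{1}{36396}$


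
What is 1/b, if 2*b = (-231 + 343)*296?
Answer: 1/16576 ≈ 6.0328e-5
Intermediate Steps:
b = 16576 (b = ((-231 + 343)*296)/2 = (112*296)/2 = (½)*33152 = 16576)
1/b = 1/16576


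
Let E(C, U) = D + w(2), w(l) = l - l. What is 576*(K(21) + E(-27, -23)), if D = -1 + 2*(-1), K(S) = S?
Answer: 10368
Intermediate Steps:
w(l) = 0
D = -3 (D = -1 - 2 = -3)
E(C, U) = -3 (E(C, U) = -3 + 0 = -3)
576*(K(21) + E(-27, -23)) = 576*(21 - 3) = 576*18 = 10368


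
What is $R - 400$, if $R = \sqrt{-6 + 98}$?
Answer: $-400 + 2 \sqrt{23} \approx -390.41$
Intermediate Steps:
$R = 2 \sqrt{23}$ ($R = \sqrt{92} = 2 \sqrt{23} \approx 9.5917$)
$R - 400 = 2 \sqrt{23} - 400 = -400 + 2 \sqrt{23}$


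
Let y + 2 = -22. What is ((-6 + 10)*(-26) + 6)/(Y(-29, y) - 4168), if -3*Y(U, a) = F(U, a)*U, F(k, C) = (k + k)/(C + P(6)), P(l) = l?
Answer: 2646/111695 ≈ 0.023690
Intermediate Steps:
y = -24 (y = -2 - 22 = -24)
F(k, C) = 2*k/(6 + C) (F(k, C) = (k + k)/(C + 6) = (2*k)/(6 + C) = 2*k/(6 + C))
Y(U, a) = -2*U²/(3*(6 + a)) (Y(U, a) = -2*U/(6 + a)*U/3 = -2*U²/(3*(6 + a)))
((-6 + 10)*(-26) + 6)/(Y(-29, y) - 4168) = ((-6 + 10)*(-26) + 6)/(-2*(-29)²/(18 + 3*(-24)) - 4168) = (4*(-26) + 6)/(-2*841/(18 - 72) - 4168) = (-104 + 6)/(-2*841/(-54) - 4168) = -98/(-2*841*(-1/54) - 4168) = -98/(841/27 - 4168) = -98/(-111695/27) = -98*(-27/111695) = 2646/111695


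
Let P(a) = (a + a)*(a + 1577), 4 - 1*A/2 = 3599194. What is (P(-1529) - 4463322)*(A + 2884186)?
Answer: 19888891644564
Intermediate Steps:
A = -7198380 (A = 8 - 2*3599194 = 8 - 7198388 = -7198380)
P(a) = 2*a*(1577 + a) (P(a) = (2*a)*(1577 + a) = 2*a*(1577 + a))
(P(-1529) - 4463322)*(A + 2884186) = (2*(-1529)*(1577 - 1529) - 4463322)*(-7198380 + 2884186) = (2*(-1529)*48 - 4463322)*(-4314194) = (-146784 - 4463322)*(-4314194) = -4610106*(-4314194) = 19888891644564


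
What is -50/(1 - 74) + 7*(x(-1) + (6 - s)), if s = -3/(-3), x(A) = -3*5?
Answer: -5060/73 ≈ -69.315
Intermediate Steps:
x(A) = -15
s = 1 (s = -3*(-⅓) = 1)
-50/(1 - 74) + 7*(x(-1) + (6 - s)) = -50/(1 - 74) + 7*(-15 + (6 - 1*1)) = -50/(-73) + 7*(-15 + (6 - 1)) = -1/73*(-50) + 7*(-15 + 5) = 50/73 + 7*(-10) = 50/73 - 70 = -5060/73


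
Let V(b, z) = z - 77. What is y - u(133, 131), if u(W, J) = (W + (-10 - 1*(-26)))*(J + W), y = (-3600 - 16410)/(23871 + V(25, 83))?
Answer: -313081894/7959 ≈ -39337.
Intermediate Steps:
V(b, z) = -77 + z
y = -6670/7959 (y = (-3600 - 16410)/(23871 + (-77 + 83)) = -20010/(23871 + 6) = -20010/23877 = -20010*1/23877 = -6670/7959 ≈ -0.83805)
u(W, J) = (16 + W)*(J + W) (u(W, J) = (W + (-10 + 26))*(J + W) = (W + 16)*(J + W) = (16 + W)*(J + W))
y - u(133, 131) = -6670/7959 - (133**2 + 16*131 + 16*133 + 131*133) = -6670/7959 - (17689 + 2096 + 2128 + 17423) = -6670/7959 - 1*39336 = -6670/7959 - 39336 = -313081894/7959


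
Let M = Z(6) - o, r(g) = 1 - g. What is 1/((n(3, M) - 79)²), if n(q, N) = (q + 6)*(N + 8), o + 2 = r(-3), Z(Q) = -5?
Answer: 1/4900 ≈ 0.00020408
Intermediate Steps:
o = 2 (o = -2 + (1 - 1*(-3)) = -2 + (1 + 3) = -2 + 4 = 2)
M = -7 (M = -5 - 1*2 = -5 - 2 = -7)
n(q, N) = (6 + q)*(8 + N)
1/((n(3, M) - 79)²) = 1/(((48 + 6*(-7) + 8*3 - 7*3) - 79)²) = 1/(((48 - 42 + 24 - 21) - 79)²) = 1/((9 - 79)²) = 1/((-70)²) = 1/4900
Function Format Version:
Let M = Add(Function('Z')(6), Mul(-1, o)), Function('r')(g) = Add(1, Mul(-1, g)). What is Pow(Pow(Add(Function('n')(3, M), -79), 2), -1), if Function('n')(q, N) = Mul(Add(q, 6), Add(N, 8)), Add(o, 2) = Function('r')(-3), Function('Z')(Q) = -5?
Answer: Rational(1, 4900) ≈ 0.00020408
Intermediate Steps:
o = 2 (o = Add(-2, Add(1, Mul(-1, -3))) = Add(-2, Add(1, 3)) = Add(-2, 4) = 2)
M = -7 (M = Add(-5, Mul(-1, 2)) = Add(-5, -2) = -7)
Function('n')(q, N) = Mul(Add(6, q), Add(8, N))
Pow(Pow(Add(Function('n')(3, M), -79), 2), -1) = Pow(Pow(Add(Add(48, Mul(6, -7), Mul(8, 3), Mul(-7, 3)), -79), 2), -1) = Pow(Pow(Add(Add(48, -42, 24, -21), -79), 2), -1) = Pow(Pow(Add(9, -79), 2), -1) = Pow(Pow(-70, 2), -1) = Pow(4900, -1) = Rational(1, 4900)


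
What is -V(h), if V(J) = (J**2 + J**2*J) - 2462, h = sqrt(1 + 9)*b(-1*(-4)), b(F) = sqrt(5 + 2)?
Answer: 2392 - 70*sqrt(70) ≈ 1806.3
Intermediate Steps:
b(F) = sqrt(7)
h = sqrt(70) (h = sqrt(1 + 9)*sqrt(7) = sqrt(10)*sqrt(7) = sqrt(70) ≈ 8.3666)
V(J) = -2462 + J**2 + J**3 (V(J) = (J**2 + J**3) - 2462 = -2462 + J**2 + J**3)
-V(h) = -(-2462 + (sqrt(70))**2 + (sqrt(70))**3) = -(-2462 + 70 + 70*sqrt(70)) = -(-2392 + 70*sqrt(70)) = 2392 - 70*sqrt(70)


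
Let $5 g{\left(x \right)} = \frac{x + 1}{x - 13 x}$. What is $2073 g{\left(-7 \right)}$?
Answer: $- \frac{2073}{70} \approx -29.614$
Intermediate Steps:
$g{\left(x \right)} = - \frac{1 + x}{60 x}$ ($g{\left(x \right)} = \frac{\left(x + 1\right) \frac{1}{x - 13 x}}{5} = \frac{\left(1 + x\right) \frac{1}{\left(-12\right) x}}{5} = \frac{\left(1 + x\right) \left(- \frac{1}{12 x}\right)}{5} = \frac{\left(- \frac{1}{12}\right) \frac{1}{x} \left(1 + x\right)}{5} = - \frac{1 + x}{60 x}$)
$2073 g{\left(-7 \right)} = 2073 \frac{-1 - -7}{60 \left(-7\right)} = 2073 \cdot \frac{1}{60} \left(- \frac{1}{7}\right) \left(-1 + 7\right) = 2073 \cdot \frac{1}{60} \left(- \frac{1}{7}\right) 6 = 2073 \left(- \frac{1}{70}\right) = - \frac{2073}{70}$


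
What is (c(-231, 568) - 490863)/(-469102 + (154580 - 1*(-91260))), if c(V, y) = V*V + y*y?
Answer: 57439/111631 ≈ 0.51454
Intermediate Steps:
c(V, y) = V² + y²
(c(-231, 568) - 490863)/(-469102 + (154580 - 1*(-91260))) = (((-231)² + 568²) - 490863)/(-469102 + (154580 - 1*(-91260))) = ((53361 + 322624) - 490863)/(-469102 + (154580 + 91260)) = (375985 - 490863)/(-469102 + 245840) = -114878/(-223262) = -114878*(-1/223262) = 57439/111631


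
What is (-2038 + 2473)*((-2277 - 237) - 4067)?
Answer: -2862735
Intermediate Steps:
(-2038 + 2473)*((-2277 - 237) - 4067) = 435*(-2514 - 4067) = 435*(-6581) = -2862735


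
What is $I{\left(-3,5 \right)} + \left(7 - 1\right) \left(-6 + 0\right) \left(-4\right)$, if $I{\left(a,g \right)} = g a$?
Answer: $129$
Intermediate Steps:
$I{\left(a,g \right)} = a g$
$I{\left(-3,5 \right)} + \left(7 - 1\right) \left(-6 + 0\right) \left(-4\right) = \left(-3\right) 5 + \left(7 - 1\right) \left(-6 + 0\right) \left(-4\right) = -15 + 6 \left(-6\right) \left(-4\right) = -15 - -144 = -15 + 144 = 129$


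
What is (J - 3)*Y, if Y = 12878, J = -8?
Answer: -141658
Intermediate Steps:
(J - 3)*Y = (-8 - 3)*12878 = -11*12878 = -141658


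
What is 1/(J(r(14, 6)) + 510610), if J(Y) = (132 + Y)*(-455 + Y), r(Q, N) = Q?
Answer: 1/446224 ≈ 2.2410e-6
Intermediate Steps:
J(Y) = (-455 + Y)*(132 + Y)
1/(J(r(14, 6)) + 510610) = 1/((-60060 + 14² - 323*14) + 510610) = 1/((-60060 + 196 - 4522) + 510610) = 1/(-64386 + 510610) = 1/446224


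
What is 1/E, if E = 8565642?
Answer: 1/8565642 ≈ 1.1675e-7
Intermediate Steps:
1/E = 1/8565642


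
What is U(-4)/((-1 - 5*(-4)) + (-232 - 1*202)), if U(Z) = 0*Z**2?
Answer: 0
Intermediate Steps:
U(Z) = 0
U(-4)/((-1 - 5*(-4)) + (-232 - 1*202)) = 0/((-1 - 5*(-4)) + (-232 - 1*202)) = 0/((-1 + 20) + (-232 - 202)) = 0/(19 - 434) = 0/(-415) = 0*(-1/415) = 0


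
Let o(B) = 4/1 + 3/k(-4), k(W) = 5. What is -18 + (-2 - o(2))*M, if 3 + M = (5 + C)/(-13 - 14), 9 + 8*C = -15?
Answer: 103/45 ≈ 2.2889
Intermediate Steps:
C = -3 (C = -9/8 + (1/8)*(-15) = -9/8 - 15/8 = -3)
M = -83/27 (M = -3 + (5 - 3)/(-13 - 14) = -3 + 2/(-27) = -3 + 2*(-1/27) = -3 - 2/27 = -83/27 ≈ -3.0741)
o(B) = 23/5 (o(B) = 4/1 + 3/5 = 4*1 + 3*(1/5) = 4 + 3/5 = 23/5)
-18 + (-2 - o(2))*M = -18 + (-2 - 1*23/5)*(-83/27) = -18 + (-2 - 23/5)*(-83/27) = -18 - 33/5*(-83/27) = -18 + 913/45 = 103/45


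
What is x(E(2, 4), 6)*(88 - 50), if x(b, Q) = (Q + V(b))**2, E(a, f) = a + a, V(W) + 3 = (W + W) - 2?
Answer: 3078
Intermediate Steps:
V(W) = -5 + 2*W (V(W) = -3 + ((W + W) - 2) = -3 + (2*W - 2) = -3 + (-2 + 2*W) = -5 + 2*W)
E(a, f) = 2*a
x(b, Q) = (-5 + Q + 2*b)**2 (x(b, Q) = (Q + (-5 + 2*b))**2 = (-5 + Q + 2*b)**2)
x(E(2, 4), 6)*(88 - 50) = (-5 + 6 + 2*(2*2))**2*(88 - 50) = (-5 + 6 + 2*4)**2*38 = (-5 + 6 + 8)**2*38 = 9**2*38 = 81*38 = 3078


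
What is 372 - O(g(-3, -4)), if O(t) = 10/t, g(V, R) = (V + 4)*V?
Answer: 1126/3 ≈ 375.33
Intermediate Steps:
g(V, R) = V*(4 + V) (g(V, R) = (4 + V)*V = V*(4 + V))
372 - O(g(-3, -4)) = 372 - 10/((-3*(4 - 3))) = 372 - 10/((-3*1)) = 372 - 10/(-3) = 372 - 10*(-1)/3 = 372 - 1*(-10/3) = 372 + 10/3 = 1126/3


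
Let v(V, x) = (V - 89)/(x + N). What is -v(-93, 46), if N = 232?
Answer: 91/139 ≈ 0.65468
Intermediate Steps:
v(V, x) = (-89 + V)/(232 + x) (v(V, x) = (V - 89)/(x + 232) = (-89 + V)/(232 + x))
-v(-93, 46) = -(-89 - 93)/(232 + 46) = -(-182)/278 = -1*(-91/139) = 91/139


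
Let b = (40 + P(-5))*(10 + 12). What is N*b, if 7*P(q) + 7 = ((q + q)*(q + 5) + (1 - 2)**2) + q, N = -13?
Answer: -76934/7 ≈ -10991.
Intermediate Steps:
P(q) = -6/7 + q/7 + 2*q*(5 + q)/7 (P(q) = -1 + (((q + q)*(q + 5) + (1 - 2)**2) + q)/7 = -1 + (((2*q)*(5 + q) + (-1)**2) + q)/7 = -1 + ((2*q*(5 + q) + 1) + q)/7 = -1 + ((1 + 2*q*(5 + q)) + q)/7 = -1 + (1 + q + 2*q*(5 + q))/7 = -1 + (1/7 + q/7 + 2*q*(5 + q)/7) = -6/7 + q/7 + 2*q*(5 + q)/7)
b = 5918/7 (b = (40 + (-6/7 + (2/7)*(-5)**2 + (11/7)*(-5)))*(10 + 12) = (40 + (-6/7 + (2/7)*25 - 55/7))*22 = (40 + (-6/7 + 50/7 - 55/7))*22 = (40 - 11/7)*22 = (269/7)*22 = 5918/7 ≈ 845.43)
N*b = -13*5918/7 = -76934/7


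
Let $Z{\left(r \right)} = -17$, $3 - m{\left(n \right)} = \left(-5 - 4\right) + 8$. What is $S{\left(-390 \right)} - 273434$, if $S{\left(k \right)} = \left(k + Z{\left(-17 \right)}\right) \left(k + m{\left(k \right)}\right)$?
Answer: $-116332$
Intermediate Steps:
$m{\left(n \right)} = 4$ ($m{\left(n \right)} = 3 - \left(\left(-5 - 4\right) + 8\right) = 3 - \left(-9 + 8\right) = 3 - -1 = 3 + 1 = 4$)
$S{\left(k \right)} = \left(-17 + k\right) \left(4 + k\right)$ ($S{\left(k \right)} = \left(k - 17\right) \left(k + 4\right) = \left(-17 + k\right) \left(4 + k\right)$)
$S{\left(-390 \right)} - 273434 = \left(-68 + \left(-390\right)^{2} - -5070\right) - 273434 = \left(-68 + 152100 + 5070\right) - 273434 = 157102 - 273434 = -116332$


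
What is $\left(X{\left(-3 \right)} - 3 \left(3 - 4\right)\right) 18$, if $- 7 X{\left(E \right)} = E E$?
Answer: $\frac{216}{7} \approx 30.857$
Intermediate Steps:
$X{\left(E \right)} = - \frac{E^{2}}{7}$ ($X{\left(E \right)} = - \frac{E E}{7} = - \frac{E^{2}}{7}$)
$\left(X{\left(-3 \right)} - 3 \left(3 - 4\right)\right) 18 = \left(- \frac{\left(-3\right)^{2}}{7} - 3 \left(3 - 4\right)\right) 18 = \left(\left(- \frac{1}{7}\right) 9 - -3\right) 18 = \left(- \frac{9}{7} + 3\right) 18 = \frac{12}{7} \cdot 18 = \frac{216}{7}$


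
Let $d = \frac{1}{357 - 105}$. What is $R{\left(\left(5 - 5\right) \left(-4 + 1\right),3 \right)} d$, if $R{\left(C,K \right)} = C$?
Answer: $0$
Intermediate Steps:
$d = \frac{1}{252}$ ($d = \frac{1}{357 - 105} = \frac{1}{252} \approx 0.0039683$)
$R{\left(\left(5 - 5\right) \left(-4 + 1\right),3 \right)} d = \left(5 - 5\right) \left(-4 + 1\right) \frac{1}{252} = 0 \left(-3\right) \frac{1}{252} = 0 \cdot \frac{1}{252} = 0$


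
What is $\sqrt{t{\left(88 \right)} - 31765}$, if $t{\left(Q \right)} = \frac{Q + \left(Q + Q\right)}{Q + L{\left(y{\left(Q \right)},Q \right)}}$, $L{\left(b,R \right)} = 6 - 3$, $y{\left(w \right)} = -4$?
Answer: $\frac{i \sqrt{263021941}}{91} \approx 178.22 i$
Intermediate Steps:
$L{\left(b,R \right)} = 3$ ($L{\left(b,R \right)} = 6 - 3 = 3$)
$t{\left(Q \right)} = \frac{3 Q}{3 + Q}$ ($t{\left(Q \right)} = \frac{Q + \left(Q + Q\right)}{Q + 3} = \frac{Q + 2 Q}{3 + Q} = \frac{3 Q}{3 + Q}$)
$\sqrt{t{\left(88 \right)} - 31765} = \sqrt{3 \cdot 88 \frac{1}{3 + 88} - 31765} = \sqrt{3 \cdot 88 \cdot \frac{1}{91} - 31765} = \sqrt{\frac{264}{91} - 31765} = \sqrt{- \frac{2890351}{91}} = \frac{i \sqrt{263021941}}{91}$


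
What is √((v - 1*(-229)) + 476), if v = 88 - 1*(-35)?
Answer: 6*√23 ≈ 28.775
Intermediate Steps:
v = 123 (v = 88 + 35 = 123)
√((v - 1*(-229)) + 476) = √((123 - 1*(-229)) + 476) = √((123 + 229) + 476) = √(352 + 476) = √828 = 6*√23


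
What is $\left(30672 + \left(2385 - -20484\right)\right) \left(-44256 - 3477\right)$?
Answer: $-2555672553$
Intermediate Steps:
$\left(30672 + \left(2385 - -20484\right)\right) \left(-44256 - 3477\right) = \left(30672 + \left(2385 + 20484\right)\right) \left(-47733\right) = \left(30672 + 22869\right) \left(-47733\right) = 53541 \left(-47733\right) = -2555672553$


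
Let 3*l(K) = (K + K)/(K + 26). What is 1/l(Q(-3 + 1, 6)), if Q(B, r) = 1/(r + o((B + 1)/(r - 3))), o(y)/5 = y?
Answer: 341/2 ≈ 170.50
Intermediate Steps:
o(y) = 5*y
Q(B, r) = 1/(r + 5*(1 + B)/(-3 + r)) (Q(B, r) = 1/(r + 5*((B + 1)/(r - 3))) = 1/(r + 5*((1 + B)/(-3 + r))) = 1/(r + 5*(1 + B)/(-3 + r)))
l(K) = 2*K/(3*(26 + K)) (l(K) = ((K + K)/(K + 26))/3 = ((2*K)/(26 + K))/3 = (2*K/(26 + K))/3 = 2*K/(3*(26 + K)))
1/l(Q(-3 + 1, 6)) = 1/(2*((-3 + 6)/(5 + 5*(-3 + 1) + 6*(-3 + 6)))/(3*(26 + (-3 + 6)/(5 + 5*(-3 + 1) + 6*(-3 + 6))))) = 1/(2*(3/(5 + 5*(-2) + 6*3))/(3*(26 + 3/(5 + 5*(-2) + 6*3)))) = 1/(2*(3/(5 - 10 + 18))/(3*(26 + 3/(5 - 10 + 18)))) = 1/(2*(3/13)/(3*(26 + 3/13))) = 1/(2*((1/13)*3)/(3*(26 + (1/13)*3))) = 1/((⅔)*(3/13)/(26 + 3/13)) = 1/((⅔)*(3/13)/(341/13)) = 1/((⅔)*(3/13)*(13/341)) = 1/(2/341) = 341/2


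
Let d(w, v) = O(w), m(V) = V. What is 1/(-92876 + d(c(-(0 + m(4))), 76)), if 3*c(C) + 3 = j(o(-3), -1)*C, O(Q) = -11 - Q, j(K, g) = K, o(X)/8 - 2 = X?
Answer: -3/278690 ≈ -1.0765e-5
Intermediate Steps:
o(X) = 16 + 8*X
c(C) = -1 - 8*C/3 (c(C) = -1 + ((16 + 8*(-3))*C)/3 = -1 + ((16 - 24)*C)/3 = -1 + (-8*C)/3 = -1 - 8*C/3)
d(w, v) = -11 - w
1/(-92876 + d(c(-(0 + m(4))), 76)) = 1/(-92876 + (-11 - (-1 - (-8)*(0 + 4)/3))) = 1/(-92876 + (-11 - (-1 - (-8)*4/3))) = 1/(-92876 + (-11 - (-1 - 8/3*(-4)))) = 1/(-92876 + (-11 - (-1 + 32/3))) = 1/(-92876 + (-11 - 1*29/3)) = 1/(-92876 + (-11 - 29/3)) = 1/(-92876 - 62/3) = 1/(-278690/3) = -3/278690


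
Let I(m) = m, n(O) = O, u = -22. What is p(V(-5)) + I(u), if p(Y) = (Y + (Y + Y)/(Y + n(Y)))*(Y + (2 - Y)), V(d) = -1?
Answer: -22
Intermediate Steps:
p(Y) = 2 + 2*Y (p(Y) = (Y + (Y + Y)/(Y + Y))*(Y + (2 - Y)) = (Y + (2*Y)/((2*Y)))*2 = (Y + (2*Y)*(1/(2*Y)))*2 = (Y + 1)*2 = (1 + Y)*2 = 2 + 2*Y)
p(V(-5)) + I(u) = (2 + 2*(-1)) - 22 = (2 - 2) - 22 = 0 - 22 = -22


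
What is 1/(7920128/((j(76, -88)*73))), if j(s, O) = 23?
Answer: 1679/7920128 ≈ 0.00021199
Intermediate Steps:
1/(7920128/((j(76, -88)*73))) = 1/(7920128/((23*73))) = 1/(7920128/1679) = 1679/7920128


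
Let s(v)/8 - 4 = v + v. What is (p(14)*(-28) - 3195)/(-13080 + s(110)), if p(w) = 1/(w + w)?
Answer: 47/166 ≈ 0.28313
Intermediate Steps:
p(w) = 1/(2*w)
s(v) = 32 + 16*v (s(v) = 32 + 8*(v + v) = 32 + 8*(2*v) = 32 + 16*v)
(p(14)*(-28) - 3195)/(-13080 + s(110)) = (((½)/14)*(-28) - 3195)/(-13080 + (32 + 16*110)) = (((½)*(1/14))*(-28) - 3195)/(-13080 + (32 + 1760)) = ((1/28)*(-28) - 3195)/(-13080 + 1792) = (-1 - 3195)/(-11288) = -3196*(-1/11288) = 47/166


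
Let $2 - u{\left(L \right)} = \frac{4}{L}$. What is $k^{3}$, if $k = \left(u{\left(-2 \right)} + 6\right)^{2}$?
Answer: $1000000$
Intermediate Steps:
$u{\left(L \right)} = 2 - \frac{4}{L}$
$k = 100$ ($k = \left(\left(2 - \frac{4}{-2}\right) + 6\right)^{2} = \left(\left(2 - -2\right) + 6\right)^{2} = \left(\left(2 + 2\right) + 6\right)^{2} = \left(4 + 6\right)^{2} = 10^{2} = 100$)
$k^{3} = 100^{3} = 1000000$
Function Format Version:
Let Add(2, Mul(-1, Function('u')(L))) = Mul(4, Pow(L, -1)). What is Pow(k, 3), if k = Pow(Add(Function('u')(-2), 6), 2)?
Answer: 1000000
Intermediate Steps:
Function('u')(L) = Add(2, Mul(-4, Pow(L, -1))) (Function('u')(L) = Add(2, Mul(-1, Mul(4, Pow(L, -1)))) = Add(2, Mul(-4, Pow(L, -1))))
k = 100 (k = Pow(Add(Add(2, Mul(-4, Pow(-2, -1))), 6), 2) = Pow(Add(Add(2, Mul(-4, Rational(-1, 2))), 6), 2) = Pow(Add(Add(2, 2), 6), 2) = Pow(Add(4, 6), 2) = Pow(10, 2) = 100)
Pow(k, 3) = Pow(100, 3) = 1000000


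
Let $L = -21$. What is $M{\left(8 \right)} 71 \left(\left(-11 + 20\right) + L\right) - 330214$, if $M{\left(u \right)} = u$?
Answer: $-337030$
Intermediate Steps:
$M{\left(8 \right)} 71 \left(\left(-11 + 20\right) + L\right) - 330214 = 8 \cdot 71 \left(\left(-11 + 20\right) - 21\right) - 330214 = 568 \left(9 - 21\right) - 330214 = 568 \left(-12\right) - 330214 = -6816 - 330214 = -337030$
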